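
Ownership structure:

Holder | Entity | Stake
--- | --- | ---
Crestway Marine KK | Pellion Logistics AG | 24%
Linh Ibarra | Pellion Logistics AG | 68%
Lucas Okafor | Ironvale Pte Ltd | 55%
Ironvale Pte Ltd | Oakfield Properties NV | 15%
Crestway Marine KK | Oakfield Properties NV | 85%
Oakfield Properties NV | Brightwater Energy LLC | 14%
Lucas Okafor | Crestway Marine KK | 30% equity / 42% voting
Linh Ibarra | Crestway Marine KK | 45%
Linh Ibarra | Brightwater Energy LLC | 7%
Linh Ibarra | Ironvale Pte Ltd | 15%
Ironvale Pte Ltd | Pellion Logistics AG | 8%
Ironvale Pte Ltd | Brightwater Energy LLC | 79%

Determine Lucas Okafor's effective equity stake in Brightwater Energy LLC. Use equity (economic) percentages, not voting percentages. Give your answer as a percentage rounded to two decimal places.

Lucas reaches Brightwater along 3 paths.
Via Ironvale → Oakfield: 55% × 15% × 14% = 1.155%.
Via Crestway → Oakfield: 30% × 85% × 14% = 3.57%.
Via Ironvale: 55% × 79% = 43.45%.
Total: 1.155% + 3.57% + 43.45% = 48.175%.
Rounded: 48.18%.

48.18%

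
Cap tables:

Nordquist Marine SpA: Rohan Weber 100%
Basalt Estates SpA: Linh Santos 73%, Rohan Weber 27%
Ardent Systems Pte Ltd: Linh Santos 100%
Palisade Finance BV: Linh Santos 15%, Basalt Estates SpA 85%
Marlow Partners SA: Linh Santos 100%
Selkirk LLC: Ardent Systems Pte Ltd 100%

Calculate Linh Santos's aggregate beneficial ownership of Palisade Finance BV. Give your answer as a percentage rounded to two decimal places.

Linh reaches Palisade along 2 paths.
Direct stake: 15% = 15%.
Via Basalt: 73% × 85% = 62.05%.
Total: 15% + 62.05% = 77.05%.

77.05%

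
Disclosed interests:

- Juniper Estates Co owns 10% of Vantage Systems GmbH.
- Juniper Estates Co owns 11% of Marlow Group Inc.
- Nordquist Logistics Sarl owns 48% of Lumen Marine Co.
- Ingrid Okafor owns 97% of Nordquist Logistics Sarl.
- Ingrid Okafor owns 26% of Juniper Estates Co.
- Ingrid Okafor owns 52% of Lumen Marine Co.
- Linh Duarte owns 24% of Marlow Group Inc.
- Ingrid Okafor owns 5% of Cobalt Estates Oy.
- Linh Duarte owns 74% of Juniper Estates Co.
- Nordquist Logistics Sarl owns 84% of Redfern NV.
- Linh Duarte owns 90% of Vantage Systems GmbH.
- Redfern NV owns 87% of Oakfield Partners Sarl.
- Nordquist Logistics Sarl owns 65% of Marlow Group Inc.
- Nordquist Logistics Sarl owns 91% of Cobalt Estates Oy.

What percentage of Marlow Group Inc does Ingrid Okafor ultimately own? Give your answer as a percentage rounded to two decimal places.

65.91%

Ingrid reaches Marlow along 2 paths.
Via Juniper: 26% × 11% = 2.86%.
Via Nordquist: 97% × 65% = 63.05%.
Total: 2.86% + 63.05% = 65.91%.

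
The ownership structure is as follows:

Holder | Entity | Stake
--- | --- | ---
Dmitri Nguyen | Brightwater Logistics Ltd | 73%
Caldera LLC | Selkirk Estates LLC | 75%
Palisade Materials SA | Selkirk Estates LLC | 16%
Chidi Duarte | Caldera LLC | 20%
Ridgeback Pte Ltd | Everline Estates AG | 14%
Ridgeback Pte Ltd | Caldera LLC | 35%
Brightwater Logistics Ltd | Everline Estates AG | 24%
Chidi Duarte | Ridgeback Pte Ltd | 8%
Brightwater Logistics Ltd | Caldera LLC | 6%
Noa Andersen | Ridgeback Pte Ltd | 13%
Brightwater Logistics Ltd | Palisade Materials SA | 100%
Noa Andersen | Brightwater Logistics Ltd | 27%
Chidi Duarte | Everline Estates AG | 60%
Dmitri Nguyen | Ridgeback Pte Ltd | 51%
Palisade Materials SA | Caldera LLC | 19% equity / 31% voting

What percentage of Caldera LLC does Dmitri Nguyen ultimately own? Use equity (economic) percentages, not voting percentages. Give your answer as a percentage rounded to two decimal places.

36.10%

Dmitri reaches Caldera along 3 paths.
Via Brightwater → Palisade: 73% × 100% × 19% = 13.87%.
Via Ridgeback: 51% × 35% = 17.85%.
Via Brightwater: 73% × 6% = 4.38%.
Total: 13.87% + 17.85% + 4.38% = 36.1%.
Rounded: 36.10%.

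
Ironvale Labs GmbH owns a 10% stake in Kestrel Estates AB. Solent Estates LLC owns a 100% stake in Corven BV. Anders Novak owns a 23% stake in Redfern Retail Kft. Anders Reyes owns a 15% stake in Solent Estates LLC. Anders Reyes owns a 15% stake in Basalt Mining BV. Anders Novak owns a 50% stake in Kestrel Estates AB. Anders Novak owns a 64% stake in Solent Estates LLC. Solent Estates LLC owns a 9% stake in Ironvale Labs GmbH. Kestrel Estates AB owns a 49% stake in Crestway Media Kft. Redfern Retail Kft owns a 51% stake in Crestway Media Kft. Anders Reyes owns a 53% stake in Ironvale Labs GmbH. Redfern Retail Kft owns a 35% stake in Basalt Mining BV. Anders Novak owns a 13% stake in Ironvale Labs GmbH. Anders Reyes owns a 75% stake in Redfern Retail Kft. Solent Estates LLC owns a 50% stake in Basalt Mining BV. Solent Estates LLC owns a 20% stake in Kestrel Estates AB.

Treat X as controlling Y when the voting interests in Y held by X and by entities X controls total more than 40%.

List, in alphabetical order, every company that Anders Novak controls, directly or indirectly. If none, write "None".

Anders Novak holds 64% of Solent, so Anders Novak controls Solent.
Solent holds 50% of Basalt, so Anders Novak controls Basalt.
Solent and Anders Novak together hold 20% + 50% = 70% of Kestrel, so Anders Novak controls Kestrel.
Kestrel holds 49% of Crestway, so Anders Novak controls Crestway.
Solent holds 100% of Corven, so Anders Novak controls Corven.
No other company's threshold is met.

Basalt Mining BV, Corven BV, Crestway Media Kft, Kestrel Estates AB, Solent Estates LLC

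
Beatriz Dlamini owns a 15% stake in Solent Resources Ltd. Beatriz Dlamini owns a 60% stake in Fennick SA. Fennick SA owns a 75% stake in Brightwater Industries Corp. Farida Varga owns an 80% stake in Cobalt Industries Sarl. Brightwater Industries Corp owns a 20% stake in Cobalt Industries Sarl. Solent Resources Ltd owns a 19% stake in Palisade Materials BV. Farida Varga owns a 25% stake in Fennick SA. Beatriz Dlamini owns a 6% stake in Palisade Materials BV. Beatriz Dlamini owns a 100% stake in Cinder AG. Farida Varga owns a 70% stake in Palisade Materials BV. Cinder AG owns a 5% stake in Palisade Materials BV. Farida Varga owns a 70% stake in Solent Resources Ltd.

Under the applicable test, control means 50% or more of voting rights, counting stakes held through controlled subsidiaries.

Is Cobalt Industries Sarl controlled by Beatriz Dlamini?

No

Beatriz holds 60% of Fennick, so Beatriz controls Fennick.
Beatriz holds 100% of Cinder, so Beatriz controls Cinder.
Fennick holds 75% of Brightwater, so Beatriz controls Brightwater.
In Cobalt, Beatriz's side holds only 20%, not ≥ 50%.
So Beatriz does not control Cobalt.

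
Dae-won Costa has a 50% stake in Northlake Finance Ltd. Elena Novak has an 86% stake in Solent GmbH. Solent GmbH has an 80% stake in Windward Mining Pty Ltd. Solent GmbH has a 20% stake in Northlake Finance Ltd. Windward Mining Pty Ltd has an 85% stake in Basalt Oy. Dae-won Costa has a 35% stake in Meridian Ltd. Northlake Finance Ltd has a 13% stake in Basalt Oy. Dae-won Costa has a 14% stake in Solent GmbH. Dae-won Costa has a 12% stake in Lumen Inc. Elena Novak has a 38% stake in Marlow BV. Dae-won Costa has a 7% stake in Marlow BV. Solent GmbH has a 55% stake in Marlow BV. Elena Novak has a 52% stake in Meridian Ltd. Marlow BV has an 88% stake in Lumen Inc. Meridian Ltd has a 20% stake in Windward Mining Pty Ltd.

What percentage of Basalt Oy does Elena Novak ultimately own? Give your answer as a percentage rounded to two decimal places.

Elena reaches Basalt along 3 paths.
Via Solent → Windward: 86% × 80% × 85% = 58.48%.
Via Meridian → Windward: 52% × 20% × 85% = 8.84%.
Via Solent → Northlake: 86% × 20% × 13% = 2.236%.
Total: 58.48% + 8.84% + 2.236% = 69.556%.
Rounded: 69.56%.

69.56%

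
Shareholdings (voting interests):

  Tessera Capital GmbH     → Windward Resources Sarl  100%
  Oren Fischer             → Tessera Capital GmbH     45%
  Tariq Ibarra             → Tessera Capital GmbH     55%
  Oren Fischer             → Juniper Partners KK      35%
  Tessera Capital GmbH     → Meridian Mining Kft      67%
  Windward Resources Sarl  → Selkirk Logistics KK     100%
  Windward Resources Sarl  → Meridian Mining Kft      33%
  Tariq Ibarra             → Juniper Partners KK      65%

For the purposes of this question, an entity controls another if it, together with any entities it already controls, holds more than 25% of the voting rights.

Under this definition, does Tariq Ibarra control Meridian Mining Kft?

Tariq holds 55% of Tessera, so Tariq controls Tessera.
Tessera holds 100% of Windward, so Tariq controls Windward.
Tessera and Windward together hold 67% + 33% = 100% of Meridian, so Tariq controls Meridian.

Yes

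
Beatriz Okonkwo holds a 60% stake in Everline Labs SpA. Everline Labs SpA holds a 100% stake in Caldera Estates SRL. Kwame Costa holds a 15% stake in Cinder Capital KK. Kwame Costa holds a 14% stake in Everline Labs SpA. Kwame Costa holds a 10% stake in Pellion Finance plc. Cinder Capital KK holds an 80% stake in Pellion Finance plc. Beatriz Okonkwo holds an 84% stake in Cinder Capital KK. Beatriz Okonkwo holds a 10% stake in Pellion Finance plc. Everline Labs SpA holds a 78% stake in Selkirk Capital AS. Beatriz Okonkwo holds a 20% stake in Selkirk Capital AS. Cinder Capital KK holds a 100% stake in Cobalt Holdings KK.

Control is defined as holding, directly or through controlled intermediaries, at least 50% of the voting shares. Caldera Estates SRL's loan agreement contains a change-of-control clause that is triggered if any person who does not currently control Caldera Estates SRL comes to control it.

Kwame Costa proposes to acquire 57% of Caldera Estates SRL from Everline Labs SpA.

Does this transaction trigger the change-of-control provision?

Yes

The purchase adds only to Kwame's holdings (Everline's stake shrinks), so Kwame is the only person who could newly come to control Caldera.
Kwame's largest direct stake is 15% in Cinder, which does not meet the threshold, so Kwame controls no company.
Neither Kwame nor any entity Kwame controls holds any voting interest in Caldera.
So before the transaction, Kwame does not control Caldera.
After the purchase, Kwame holds 57% of Caldera directly, and Everline's stake falls to 43%.
Kwame holds 57% of Caldera, so Kwame controls Caldera.
Kwame did not control Caldera before and does after, so the clause is triggered.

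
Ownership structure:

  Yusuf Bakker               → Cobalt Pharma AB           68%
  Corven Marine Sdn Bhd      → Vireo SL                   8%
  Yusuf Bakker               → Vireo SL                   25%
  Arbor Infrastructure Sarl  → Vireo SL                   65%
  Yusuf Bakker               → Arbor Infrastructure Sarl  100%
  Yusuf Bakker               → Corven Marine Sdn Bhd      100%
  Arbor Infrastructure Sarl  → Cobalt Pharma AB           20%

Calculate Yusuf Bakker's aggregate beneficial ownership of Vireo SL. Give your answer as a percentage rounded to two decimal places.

98.00%

Yusuf reaches Vireo along 3 paths.
Via Corven: 100% × 8% = 8%.
Via Arbor: 100% × 65% = 65%.
Direct stake: 25% = 25%.
Total: 8% + 65% + 25% = 98%.
Rounded: 98.00%.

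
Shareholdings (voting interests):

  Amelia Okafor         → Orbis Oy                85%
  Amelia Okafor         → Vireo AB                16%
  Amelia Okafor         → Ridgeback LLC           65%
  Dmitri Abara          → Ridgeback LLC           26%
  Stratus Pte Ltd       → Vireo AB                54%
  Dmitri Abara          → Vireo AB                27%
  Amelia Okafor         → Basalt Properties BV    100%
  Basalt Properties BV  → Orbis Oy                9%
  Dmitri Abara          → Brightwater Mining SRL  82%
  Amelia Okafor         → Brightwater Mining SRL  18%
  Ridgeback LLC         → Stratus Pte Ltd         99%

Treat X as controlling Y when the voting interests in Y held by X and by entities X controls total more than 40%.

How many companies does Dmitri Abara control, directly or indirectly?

1

Dmitri holds 82% of Brightwater, so Dmitri controls Brightwater.
No other company's threshold is met.
Dmitri controls 1 company.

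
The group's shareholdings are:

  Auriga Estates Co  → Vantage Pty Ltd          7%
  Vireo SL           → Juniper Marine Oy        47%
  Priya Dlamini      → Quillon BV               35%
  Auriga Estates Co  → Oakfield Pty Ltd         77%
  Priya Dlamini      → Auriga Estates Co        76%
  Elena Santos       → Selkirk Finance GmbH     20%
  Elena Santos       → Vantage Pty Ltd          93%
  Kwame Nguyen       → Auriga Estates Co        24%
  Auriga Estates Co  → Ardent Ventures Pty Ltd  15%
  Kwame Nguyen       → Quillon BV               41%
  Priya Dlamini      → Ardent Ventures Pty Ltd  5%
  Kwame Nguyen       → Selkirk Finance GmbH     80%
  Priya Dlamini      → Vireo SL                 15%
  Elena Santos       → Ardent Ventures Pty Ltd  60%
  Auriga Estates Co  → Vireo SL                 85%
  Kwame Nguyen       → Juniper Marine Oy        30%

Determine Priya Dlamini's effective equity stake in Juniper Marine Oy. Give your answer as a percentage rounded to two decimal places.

37.41%

Priya reaches Juniper along 2 paths.
Via Vireo: 15% × 47% = 7.05%.
Via Auriga → Vireo: 76% × 85% × 47% = 30.362%.
Total: 7.05% + 30.362% = 37.412%.
Rounded: 37.41%.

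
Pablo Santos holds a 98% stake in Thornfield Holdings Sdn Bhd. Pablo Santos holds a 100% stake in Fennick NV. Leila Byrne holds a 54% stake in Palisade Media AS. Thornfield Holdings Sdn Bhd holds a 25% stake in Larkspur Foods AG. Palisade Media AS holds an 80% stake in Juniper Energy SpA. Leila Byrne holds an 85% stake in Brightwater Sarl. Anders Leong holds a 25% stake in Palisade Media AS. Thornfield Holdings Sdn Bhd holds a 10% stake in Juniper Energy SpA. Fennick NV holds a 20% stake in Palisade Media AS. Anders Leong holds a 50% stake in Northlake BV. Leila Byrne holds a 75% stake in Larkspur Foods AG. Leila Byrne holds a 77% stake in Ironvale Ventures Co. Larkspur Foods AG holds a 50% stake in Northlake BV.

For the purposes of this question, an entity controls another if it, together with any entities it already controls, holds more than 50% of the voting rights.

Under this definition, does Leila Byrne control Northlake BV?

No

Leila holds 77% of Ironvale, so Leila controls Ironvale.
Leila holds 54% of Palisade, so Leila controls Palisade.
Leila holds 75% of Larkspur, so Leila controls Larkspur.
Leila holds 85% of Brightwater, so Leila controls Brightwater.
Palisade holds 80% of Juniper, so Leila controls Juniper.
In Northlake, Leila's side holds only 50%, not > 50%.
So Leila does not control Northlake.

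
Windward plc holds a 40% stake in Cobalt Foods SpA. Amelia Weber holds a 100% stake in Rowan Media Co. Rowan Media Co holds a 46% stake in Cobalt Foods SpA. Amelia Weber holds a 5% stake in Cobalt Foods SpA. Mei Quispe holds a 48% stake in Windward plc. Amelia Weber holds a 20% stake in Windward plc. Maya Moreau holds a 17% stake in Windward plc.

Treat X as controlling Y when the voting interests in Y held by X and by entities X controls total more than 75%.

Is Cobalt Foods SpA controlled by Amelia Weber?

No

Amelia holds 100% of Rowan, so Amelia controls Rowan.
In Cobalt, Amelia's side holds only 46% + 5% = 51%, not > 75%.
So Amelia does not control Cobalt.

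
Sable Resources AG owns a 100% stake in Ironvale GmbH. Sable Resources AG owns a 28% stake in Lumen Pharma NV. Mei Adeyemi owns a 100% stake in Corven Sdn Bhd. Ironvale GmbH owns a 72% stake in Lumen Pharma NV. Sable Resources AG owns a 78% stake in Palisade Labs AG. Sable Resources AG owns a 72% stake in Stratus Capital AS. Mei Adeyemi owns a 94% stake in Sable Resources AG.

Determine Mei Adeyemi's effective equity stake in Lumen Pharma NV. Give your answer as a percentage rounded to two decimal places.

94.00%

Mei reaches Lumen along 2 paths.
Via Sable → Ironvale: 94% × 100% × 72% = 67.68%.
Via Sable: 94% × 28% = 26.32%.
Total: 67.68% + 26.32% = 94%.
Rounded: 94.00%.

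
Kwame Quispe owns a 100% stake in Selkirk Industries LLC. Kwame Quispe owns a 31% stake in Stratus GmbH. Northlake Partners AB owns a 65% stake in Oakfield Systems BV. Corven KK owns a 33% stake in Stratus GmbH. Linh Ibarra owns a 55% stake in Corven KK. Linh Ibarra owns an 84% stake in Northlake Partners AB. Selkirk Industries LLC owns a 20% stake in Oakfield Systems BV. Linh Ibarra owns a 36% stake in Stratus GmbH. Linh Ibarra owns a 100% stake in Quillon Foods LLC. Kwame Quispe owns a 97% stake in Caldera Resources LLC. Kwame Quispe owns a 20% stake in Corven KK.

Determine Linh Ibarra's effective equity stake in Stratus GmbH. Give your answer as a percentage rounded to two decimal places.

54.15%

Linh reaches Stratus along 2 paths.
Direct stake: 36% = 36%.
Via Corven: 55% × 33% = 18.15%.
Total: 36% + 18.15% = 54.15%.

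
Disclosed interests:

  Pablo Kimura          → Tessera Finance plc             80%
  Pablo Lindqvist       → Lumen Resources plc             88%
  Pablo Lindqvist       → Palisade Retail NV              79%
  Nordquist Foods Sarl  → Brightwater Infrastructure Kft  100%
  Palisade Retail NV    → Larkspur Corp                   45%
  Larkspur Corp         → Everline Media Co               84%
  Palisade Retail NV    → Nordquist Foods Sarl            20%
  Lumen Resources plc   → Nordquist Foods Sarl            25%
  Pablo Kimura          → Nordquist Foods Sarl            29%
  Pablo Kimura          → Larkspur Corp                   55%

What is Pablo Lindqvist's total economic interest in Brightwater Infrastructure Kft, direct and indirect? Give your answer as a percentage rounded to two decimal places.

Pablo Lindqvist reaches Brightwater along 2 paths.
Via Palisade → Nordquist: 79% × 20% × 100% = 15.8%.
Via Lumen → Nordquist: 88% × 25% × 100% = 22%.
Total: 15.8% + 22% = 37.8%.
Rounded: 37.80%.

37.80%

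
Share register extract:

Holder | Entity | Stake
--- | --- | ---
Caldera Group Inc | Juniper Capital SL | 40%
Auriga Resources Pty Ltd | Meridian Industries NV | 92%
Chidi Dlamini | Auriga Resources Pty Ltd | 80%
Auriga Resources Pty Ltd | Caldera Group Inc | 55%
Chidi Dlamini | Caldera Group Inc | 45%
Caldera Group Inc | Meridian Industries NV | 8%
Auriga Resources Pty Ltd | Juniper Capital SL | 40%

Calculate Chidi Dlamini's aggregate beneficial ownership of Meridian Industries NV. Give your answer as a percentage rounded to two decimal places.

80.72%

Chidi reaches Meridian along 3 paths.
Via Caldera: 45% × 8% = 3.6%.
Via Auriga → Caldera: 80% × 55% × 8% = 3.52%.
Via Auriga: 80% × 92% = 73.6%.
Total: 3.6% + 3.52% + 73.6% = 80.72%.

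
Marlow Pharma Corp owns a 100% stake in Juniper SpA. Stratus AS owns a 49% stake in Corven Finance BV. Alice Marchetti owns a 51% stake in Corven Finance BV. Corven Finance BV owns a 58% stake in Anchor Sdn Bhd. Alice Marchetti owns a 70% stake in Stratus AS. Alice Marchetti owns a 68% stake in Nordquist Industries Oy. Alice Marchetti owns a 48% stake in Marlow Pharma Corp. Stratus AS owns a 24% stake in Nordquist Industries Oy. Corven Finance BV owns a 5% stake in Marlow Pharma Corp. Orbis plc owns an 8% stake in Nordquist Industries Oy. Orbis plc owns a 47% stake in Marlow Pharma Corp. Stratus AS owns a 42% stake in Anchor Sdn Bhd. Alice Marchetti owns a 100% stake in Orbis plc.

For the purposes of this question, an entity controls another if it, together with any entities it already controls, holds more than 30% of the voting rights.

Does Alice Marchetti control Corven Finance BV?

Alice holds 70% of Stratus, so Alice controls Stratus.
Alice and Stratus together hold 51% + 49% = 100% of Corven, so Alice controls Corven.

Yes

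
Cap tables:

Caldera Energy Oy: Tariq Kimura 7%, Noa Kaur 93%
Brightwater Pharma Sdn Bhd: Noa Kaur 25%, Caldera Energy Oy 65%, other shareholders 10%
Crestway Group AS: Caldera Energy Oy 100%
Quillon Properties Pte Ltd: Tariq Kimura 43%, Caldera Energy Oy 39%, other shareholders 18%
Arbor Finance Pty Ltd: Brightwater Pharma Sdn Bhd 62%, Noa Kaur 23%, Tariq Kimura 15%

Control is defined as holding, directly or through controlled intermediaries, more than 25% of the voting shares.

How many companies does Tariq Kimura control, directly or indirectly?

Tariq holds 43% of Quillon, so Tariq controls Quillon.
No other company's threshold is met.
Tariq controls 1 company.

1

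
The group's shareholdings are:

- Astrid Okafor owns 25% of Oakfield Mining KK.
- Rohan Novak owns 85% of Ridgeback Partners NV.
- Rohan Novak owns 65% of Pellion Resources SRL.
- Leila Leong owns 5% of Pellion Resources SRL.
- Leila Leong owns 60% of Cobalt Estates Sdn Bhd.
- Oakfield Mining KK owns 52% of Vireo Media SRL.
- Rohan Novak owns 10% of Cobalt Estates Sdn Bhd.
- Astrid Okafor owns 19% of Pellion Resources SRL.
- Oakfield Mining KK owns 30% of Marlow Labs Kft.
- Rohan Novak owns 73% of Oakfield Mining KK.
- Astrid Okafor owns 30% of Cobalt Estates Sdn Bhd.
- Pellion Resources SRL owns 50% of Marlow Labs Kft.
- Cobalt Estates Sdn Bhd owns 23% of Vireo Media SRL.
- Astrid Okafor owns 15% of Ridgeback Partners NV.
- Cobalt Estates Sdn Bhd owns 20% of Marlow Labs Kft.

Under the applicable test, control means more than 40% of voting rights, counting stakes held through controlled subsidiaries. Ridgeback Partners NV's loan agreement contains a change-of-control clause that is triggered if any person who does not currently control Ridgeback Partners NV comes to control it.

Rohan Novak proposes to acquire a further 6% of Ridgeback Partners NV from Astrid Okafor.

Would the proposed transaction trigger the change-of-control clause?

No

The purchase adds only to Rohan's holdings (Astrid's stake shrinks), so Rohan is the only person who could newly come to control Ridgeback.
Rohan holds 85% of Ridgeback, so Rohan controls Ridgeback.
So Rohan already controls Ridgeback before the transaction.
After the purchase, Rohan's direct stake in Ridgeback rises to 85% + 6% = 91%, and Astrid's stake falls to 9%.
Rohan controlled Ridgeback already, so this is not a new person acquiring control; every other person's position is unchanged or reduced.
No new person acquires control, so the clause is not triggered.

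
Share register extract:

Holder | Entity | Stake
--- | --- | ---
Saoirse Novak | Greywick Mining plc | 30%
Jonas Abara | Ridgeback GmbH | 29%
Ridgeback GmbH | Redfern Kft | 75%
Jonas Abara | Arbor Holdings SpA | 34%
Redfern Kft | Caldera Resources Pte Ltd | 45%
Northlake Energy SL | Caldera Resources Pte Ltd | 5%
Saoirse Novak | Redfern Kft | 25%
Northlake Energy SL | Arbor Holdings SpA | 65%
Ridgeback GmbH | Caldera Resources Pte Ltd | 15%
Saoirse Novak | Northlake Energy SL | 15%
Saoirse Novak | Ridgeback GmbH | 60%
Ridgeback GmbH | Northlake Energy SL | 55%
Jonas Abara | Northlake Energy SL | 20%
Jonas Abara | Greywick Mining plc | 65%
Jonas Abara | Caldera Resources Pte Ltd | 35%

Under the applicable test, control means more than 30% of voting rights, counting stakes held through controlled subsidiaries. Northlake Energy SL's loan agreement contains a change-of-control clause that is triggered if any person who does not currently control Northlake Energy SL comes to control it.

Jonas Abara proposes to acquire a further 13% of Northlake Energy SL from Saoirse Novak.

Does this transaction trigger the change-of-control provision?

The purchase adds only to Jonas's holdings (Saoirse's stake shrinks), so Jonas is the only person who could newly come to control Northlake.
Jonas holds 65% of Greywick, so Jonas controls Greywick.
Jonas holds 34% of Arbor, so Jonas controls Arbor.
Jonas holds 35% of Caldera, so Jonas controls Caldera.
In Northlake, Jonas's side holds only 20%, not > 30%.
So before the transaction, Jonas does not control Northlake.
After the purchase, Jonas's direct stake in Northlake rises to 20% + 13% = 33%, and Saoirse's stake falls to 2%.
Jonas holds 33% of Northlake, so Jonas controls Northlake.
Jonas did not control Northlake before and does after, so the clause is triggered.

Yes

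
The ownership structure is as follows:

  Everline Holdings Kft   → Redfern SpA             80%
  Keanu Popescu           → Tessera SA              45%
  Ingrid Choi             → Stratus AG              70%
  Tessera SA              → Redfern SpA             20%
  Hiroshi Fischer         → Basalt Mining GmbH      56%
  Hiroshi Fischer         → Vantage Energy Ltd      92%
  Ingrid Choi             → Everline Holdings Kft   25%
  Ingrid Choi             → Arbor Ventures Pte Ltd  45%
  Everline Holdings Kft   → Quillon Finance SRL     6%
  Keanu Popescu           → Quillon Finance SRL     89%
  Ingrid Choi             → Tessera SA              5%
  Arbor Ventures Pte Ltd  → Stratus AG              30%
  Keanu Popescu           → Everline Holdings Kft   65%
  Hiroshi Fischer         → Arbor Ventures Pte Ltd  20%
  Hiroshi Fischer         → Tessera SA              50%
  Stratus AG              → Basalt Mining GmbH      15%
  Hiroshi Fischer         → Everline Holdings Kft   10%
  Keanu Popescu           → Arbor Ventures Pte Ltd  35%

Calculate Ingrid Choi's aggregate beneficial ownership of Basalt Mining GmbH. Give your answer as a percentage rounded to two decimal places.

Ingrid reaches Basalt along 2 paths.
Via Arbor → Stratus: 45% × 30% × 15% = 2.025%.
Via Stratus: 70% × 15% = 10.5%.
Total: 2.025% + 10.5% = 12.525%.
Rounded: 12.53%.

12.53%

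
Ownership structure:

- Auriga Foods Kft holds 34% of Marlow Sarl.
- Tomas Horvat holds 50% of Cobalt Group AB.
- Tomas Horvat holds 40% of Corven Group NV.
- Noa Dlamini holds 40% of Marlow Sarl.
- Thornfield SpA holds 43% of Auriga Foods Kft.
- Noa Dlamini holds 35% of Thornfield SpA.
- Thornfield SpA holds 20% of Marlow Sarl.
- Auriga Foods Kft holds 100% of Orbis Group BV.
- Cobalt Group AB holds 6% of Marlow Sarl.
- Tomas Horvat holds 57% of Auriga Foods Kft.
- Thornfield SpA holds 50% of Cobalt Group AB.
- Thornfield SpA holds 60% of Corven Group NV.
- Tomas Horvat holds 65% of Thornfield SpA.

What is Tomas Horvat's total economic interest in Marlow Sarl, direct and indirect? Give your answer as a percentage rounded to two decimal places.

Tomas reaches Marlow along 5 paths.
Via Thornfield: 65% × 20% = 13%.
Via Auriga: 57% × 34% = 19.38%.
Via Thornfield → Auriga: 65% × 43% × 34% = 9.503%.
Via Thornfield → Cobalt: 65% × 50% × 6% = 1.95%.
Via Cobalt: 50% × 6% = 3%.
Total: 13% + 19.38% + 9.503% + 1.95% + 3% = 46.833%.
Rounded: 46.83%.

46.83%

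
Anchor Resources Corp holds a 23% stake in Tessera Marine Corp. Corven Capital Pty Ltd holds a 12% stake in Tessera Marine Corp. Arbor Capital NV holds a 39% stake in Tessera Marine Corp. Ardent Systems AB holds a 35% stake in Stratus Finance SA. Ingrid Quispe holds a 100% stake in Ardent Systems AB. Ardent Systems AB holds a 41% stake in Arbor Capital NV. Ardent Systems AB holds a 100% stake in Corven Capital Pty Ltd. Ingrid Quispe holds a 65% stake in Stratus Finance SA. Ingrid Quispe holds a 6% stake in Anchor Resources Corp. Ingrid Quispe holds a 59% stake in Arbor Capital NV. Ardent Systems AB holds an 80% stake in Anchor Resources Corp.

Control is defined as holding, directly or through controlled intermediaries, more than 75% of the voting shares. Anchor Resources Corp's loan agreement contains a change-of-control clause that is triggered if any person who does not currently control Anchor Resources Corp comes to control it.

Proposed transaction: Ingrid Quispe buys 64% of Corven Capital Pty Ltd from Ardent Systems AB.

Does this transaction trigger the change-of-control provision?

No

The purchase adds only to Ingrid's holdings (Ardent's stake shrinks), so Ingrid is the only person who could newly come to control Anchor.
Ingrid holds 100% of Ardent, so Ingrid controls Ardent.
Ardent and Ingrid together hold 80% + 6% = 86% of Anchor, so Ingrid controls Anchor.
So Ingrid already controls Anchor before the transaction.
After the purchase, Ingrid holds 64% of Corven directly, and Ardent's stake falls to 36%.
Ingrid controlled Anchor already, so this is not a new person acquiring control; every other person's position is unchanged or reduced.
No new person acquires control, so the clause is not triggered.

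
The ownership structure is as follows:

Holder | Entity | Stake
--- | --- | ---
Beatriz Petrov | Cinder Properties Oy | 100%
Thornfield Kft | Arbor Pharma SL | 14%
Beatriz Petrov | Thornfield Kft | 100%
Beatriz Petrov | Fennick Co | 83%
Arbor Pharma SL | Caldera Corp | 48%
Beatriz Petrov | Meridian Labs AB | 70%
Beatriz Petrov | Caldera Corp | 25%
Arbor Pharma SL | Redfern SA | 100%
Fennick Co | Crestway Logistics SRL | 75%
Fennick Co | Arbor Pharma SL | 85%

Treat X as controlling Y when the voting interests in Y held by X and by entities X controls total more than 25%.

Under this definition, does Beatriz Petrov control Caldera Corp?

Beatriz holds 100% of Thornfield, so Beatriz controls Thornfield.
Beatriz holds 83% of Fennick, so Beatriz controls Fennick.
Fennick and Thornfield together hold 85% + 14% = 99% of Arbor, so Beatriz controls Arbor.
Beatriz and Arbor together hold 25% + 48% = 73% of Caldera, so Beatriz controls Caldera.

Yes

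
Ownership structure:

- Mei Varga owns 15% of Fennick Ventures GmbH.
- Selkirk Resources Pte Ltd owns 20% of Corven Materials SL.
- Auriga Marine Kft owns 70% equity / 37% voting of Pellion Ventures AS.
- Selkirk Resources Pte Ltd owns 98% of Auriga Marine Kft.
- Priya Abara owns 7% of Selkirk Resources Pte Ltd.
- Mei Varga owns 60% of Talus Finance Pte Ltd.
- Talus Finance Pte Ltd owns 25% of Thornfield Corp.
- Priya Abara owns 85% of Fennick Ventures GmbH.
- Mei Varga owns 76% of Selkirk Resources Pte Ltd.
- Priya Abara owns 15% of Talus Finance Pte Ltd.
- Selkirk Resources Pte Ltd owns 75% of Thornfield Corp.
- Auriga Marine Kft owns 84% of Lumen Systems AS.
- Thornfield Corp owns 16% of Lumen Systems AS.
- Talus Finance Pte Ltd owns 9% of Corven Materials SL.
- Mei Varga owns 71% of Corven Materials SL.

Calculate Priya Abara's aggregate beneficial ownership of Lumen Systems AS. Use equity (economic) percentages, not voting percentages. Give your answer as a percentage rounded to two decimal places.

Priya reaches Lumen along 3 paths.
Via Selkirk → Auriga: 7% × 98% × 84% = 5.7624%.
Via Selkirk → Thornfield: 7% × 75% × 16% = 0.84%.
Via Talus → Thornfield: 15% × 25% × 16% = 0.6%.
Total: 5.7624% + 0.84% + 0.6% = 7.2024%.
Rounded: 7.20%.

7.20%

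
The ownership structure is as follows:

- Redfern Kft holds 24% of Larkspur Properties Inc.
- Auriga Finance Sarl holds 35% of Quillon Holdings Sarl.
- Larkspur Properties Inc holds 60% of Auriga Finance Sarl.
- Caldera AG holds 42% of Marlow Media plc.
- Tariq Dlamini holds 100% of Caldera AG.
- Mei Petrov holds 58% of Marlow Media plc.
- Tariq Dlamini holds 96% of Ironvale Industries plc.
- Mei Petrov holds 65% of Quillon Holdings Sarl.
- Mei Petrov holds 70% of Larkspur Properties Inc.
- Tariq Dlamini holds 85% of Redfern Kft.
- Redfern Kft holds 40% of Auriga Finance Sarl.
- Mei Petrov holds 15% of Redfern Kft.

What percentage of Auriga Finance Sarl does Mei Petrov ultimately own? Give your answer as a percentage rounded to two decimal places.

50.16%

Mei reaches Auriga along 3 paths.
Via Larkspur: 70% × 60% = 42%.
Via Redfern → Larkspur: 15% × 24% × 60% = 2.16%.
Via Redfern: 15% × 40% = 6%.
Total: 42% + 2.16% + 6% = 50.16%.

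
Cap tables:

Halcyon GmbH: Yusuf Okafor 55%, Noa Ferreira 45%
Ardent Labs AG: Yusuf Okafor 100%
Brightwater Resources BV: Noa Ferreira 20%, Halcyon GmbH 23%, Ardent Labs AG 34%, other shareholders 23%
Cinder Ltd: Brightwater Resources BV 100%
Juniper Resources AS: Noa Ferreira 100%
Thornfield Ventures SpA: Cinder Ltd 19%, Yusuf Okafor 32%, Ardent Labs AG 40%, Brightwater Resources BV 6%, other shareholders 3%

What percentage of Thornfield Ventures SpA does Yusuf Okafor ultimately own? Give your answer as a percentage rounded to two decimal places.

83.66%

Yusuf reaches Thornfield along 6 paths.
Via Halcyon → Brightwater → Cinder: 55% × 23% × 100% × 19% = 2.4035%.
Via Ardent → Brightwater → Cinder: 100% × 34% × 100% × 19% = 6.46%.
Direct stake: 32% = 32%.
Via Ardent: 100% × 40% = 40%.
Via Halcyon → Brightwater: 55% × 23% × 6% = 0.759%.
Via Ardent → Brightwater: 100% × 34% × 6% = 2.04%.
Total: 2.4035% + 6.46% + 32% + 40% + 0.759% + 2.04% = 83.6625%.
Rounded: 83.66%.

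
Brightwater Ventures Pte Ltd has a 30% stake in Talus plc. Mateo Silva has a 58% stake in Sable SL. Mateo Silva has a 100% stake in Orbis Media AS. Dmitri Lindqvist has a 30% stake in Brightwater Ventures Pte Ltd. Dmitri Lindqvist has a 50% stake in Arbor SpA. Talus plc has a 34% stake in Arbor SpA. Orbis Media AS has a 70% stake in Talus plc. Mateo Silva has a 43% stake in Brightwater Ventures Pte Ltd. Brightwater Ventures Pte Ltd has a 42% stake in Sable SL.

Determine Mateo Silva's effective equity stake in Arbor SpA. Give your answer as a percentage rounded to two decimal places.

Mateo reaches Arbor along 2 paths.
Via Orbis → Talus: 100% × 70% × 34% = 23.8%.
Via Brightwater → Talus: 43% × 30% × 34% = 4.386%.
Total: 23.8% + 4.386% = 28.186%.
Rounded: 28.19%.

28.19%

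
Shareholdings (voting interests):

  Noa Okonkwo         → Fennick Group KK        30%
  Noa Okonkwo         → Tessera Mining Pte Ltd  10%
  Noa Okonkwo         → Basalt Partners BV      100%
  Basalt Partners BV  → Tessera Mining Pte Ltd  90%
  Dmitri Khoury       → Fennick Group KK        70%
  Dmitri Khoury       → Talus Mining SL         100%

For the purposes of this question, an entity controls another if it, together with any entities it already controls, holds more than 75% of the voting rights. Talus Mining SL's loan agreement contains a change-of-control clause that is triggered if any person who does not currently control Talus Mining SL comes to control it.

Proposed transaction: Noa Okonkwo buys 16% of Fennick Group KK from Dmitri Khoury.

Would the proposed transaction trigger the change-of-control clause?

No

The purchase adds only to Noa's holdings (Dmitri's stake shrinks), so Noa is the only person who could newly come to control Talus.
Noa holds 100% of Basalt, so Noa controls Basalt.
Noa and Basalt together hold 10% + 90% = 100% of Tessera, so Noa controls Tessera.
Neither Noa nor any entity Noa controls holds any voting interest in Talus.
So before the transaction, Noa does not control Talus.
After the purchase, Noa's direct stake in Fennick rises to 30% + 16% = 46%, and Dmitri's stake falls to 54%.
Noa's side now holds 46% of Fennick, not > 75%, so Noa still does not control Fennick.
After the transaction, neither Noa nor any entity Noa controls holds a voting interest in Talus, so Noa still does not control it.
No new person acquires control, so the clause is not triggered.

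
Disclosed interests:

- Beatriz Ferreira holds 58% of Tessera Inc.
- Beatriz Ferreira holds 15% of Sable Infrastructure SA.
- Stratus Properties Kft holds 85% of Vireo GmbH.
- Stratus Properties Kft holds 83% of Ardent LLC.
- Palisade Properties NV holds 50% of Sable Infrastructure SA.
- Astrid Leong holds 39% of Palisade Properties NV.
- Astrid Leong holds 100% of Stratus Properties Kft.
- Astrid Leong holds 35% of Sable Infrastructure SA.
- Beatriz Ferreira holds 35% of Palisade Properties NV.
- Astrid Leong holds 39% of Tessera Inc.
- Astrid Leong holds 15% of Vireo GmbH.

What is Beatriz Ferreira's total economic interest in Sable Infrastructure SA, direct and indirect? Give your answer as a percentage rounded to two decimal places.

32.50%

Beatriz reaches Sable along 2 paths.
Direct stake: 15% = 15%.
Via Palisade: 35% × 50% = 17.5%.
Total: 15% + 17.5% = 32.5%.
Rounded: 32.50%.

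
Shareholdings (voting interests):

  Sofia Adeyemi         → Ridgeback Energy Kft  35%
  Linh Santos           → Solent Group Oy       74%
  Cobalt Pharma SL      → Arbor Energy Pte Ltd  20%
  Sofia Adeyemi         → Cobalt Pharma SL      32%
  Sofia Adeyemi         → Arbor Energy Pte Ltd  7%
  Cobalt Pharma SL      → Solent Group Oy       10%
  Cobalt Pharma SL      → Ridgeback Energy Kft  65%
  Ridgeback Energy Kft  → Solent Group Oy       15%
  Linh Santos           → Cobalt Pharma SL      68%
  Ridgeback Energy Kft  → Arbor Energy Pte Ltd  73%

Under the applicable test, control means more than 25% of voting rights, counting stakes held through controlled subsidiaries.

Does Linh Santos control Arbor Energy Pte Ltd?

Yes

Linh holds 68% of Cobalt, so Linh controls Cobalt.
Cobalt holds 65% of Ridgeback, so Linh controls Ridgeback.
Cobalt and Ridgeback together hold 20% + 73% = 93% of Arbor, so Linh controls Arbor.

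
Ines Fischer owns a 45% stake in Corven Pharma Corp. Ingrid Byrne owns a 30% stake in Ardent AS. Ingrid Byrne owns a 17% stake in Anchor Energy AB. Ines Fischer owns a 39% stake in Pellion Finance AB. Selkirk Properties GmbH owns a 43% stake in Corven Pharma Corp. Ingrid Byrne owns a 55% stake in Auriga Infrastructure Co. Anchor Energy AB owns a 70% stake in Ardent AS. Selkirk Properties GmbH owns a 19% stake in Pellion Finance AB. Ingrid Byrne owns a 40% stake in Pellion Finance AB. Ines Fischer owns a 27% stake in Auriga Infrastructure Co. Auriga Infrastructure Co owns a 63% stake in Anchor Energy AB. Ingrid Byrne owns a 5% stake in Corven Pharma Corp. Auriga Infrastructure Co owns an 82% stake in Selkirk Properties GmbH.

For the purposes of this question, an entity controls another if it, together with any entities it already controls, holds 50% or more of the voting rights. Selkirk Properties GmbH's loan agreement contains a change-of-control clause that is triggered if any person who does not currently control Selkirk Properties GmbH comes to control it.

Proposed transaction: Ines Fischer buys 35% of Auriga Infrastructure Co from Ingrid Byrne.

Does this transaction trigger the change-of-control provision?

The purchase adds only to Ines's holdings (Ingrid's stake shrinks), so Ines is the only person who could newly come to control Selkirk.
Ines's largest direct stake is 45% in Corven, which does not meet the threshold, so Ines controls no company.
Neither Ines nor any entity Ines controls holds any voting interest in Selkirk.
So before the transaction, Ines does not control Selkirk.
After the purchase, Ines's direct stake in Auriga rises to 27% + 35% = 62%, and Ingrid's stake falls to 20%.
Ines holds 62% of Auriga, so Ines controls Auriga.
Auriga holds 82% of Selkirk, so Ines controls Selkirk.
Ines did not control Selkirk before and does after, so the clause is triggered.

Yes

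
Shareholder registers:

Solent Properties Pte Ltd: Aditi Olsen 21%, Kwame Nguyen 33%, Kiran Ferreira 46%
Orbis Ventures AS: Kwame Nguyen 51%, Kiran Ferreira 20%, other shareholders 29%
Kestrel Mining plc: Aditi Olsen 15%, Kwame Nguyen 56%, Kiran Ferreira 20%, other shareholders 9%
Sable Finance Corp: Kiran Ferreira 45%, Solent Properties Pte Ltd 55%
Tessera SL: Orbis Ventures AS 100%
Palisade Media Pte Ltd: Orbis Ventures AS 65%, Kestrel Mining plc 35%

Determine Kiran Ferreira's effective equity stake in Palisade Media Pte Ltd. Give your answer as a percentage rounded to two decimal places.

20.00%

Kiran reaches Palisade along 2 paths.
Via Orbis: 20% × 65% = 13%.
Via Kestrel: 20% × 35% = 7%.
Total: 13% + 7% = 20%.
Rounded: 20.00%.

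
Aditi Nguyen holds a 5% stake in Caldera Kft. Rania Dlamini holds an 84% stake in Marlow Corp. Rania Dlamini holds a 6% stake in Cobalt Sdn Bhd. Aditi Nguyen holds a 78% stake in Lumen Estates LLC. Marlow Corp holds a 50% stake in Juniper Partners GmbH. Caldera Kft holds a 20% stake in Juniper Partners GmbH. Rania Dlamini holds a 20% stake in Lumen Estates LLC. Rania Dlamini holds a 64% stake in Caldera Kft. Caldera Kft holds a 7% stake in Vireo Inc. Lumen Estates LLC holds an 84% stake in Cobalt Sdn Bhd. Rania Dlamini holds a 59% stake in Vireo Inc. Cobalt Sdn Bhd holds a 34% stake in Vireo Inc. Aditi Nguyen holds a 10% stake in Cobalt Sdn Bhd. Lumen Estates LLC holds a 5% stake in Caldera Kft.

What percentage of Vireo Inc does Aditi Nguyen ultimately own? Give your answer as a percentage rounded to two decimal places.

26.30%

Aditi reaches Vireo along 4 paths.
Via Cobalt: 10% × 34% = 3.4%.
Via Lumen → Cobalt: 78% × 84% × 34% = 22.2768%.
Via Caldera: 5% × 7% = 0.35%.
Via Lumen → Caldera: 78% × 5% × 7% = 0.273%.
Total: 3.4% + 22.2768% + 0.35% + 0.273% = 26.2998%.
Rounded: 26.30%.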